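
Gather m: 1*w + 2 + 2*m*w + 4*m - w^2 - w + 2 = m*(2*w + 4) - w^2 + 4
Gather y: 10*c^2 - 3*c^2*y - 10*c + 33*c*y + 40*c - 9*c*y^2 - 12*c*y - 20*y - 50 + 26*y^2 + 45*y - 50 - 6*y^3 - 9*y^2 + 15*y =10*c^2 + 30*c - 6*y^3 + y^2*(17 - 9*c) + y*(-3*c^2 + 21*c + 40) - 100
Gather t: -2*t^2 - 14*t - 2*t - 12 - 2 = -2*t^2 - 16*t - 14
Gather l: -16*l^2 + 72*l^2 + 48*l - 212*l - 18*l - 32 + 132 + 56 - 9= 56*l^2 - 182*l + 147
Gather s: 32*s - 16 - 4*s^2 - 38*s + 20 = -4*s^2 - 6*s + 4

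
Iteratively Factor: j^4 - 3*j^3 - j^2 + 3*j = (j - 1)*(j^3 - 2*j^2 - 3*j) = j*(j - 1)*(j^2 - 2*j - 3) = j*(j - 3)*(j - 1)*(j + 1)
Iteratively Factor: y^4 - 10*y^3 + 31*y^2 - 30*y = (y - 5)*(y^3 - 5*y^2 + 6*y) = y*(y - 5)*(y^2 - 5*y + 6) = y*(y - 5)*(y - 2)*(y - 3)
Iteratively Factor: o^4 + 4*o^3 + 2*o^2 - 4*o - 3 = (o - 1)*(o^3 + 5*o^2 + 7*o + 3) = (o - 1)*(o + 1)*(o^2 + 4*o + 3) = (o - 1)*(o + 1)*(o + 3)*(o + 1)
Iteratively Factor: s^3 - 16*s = (s - 4)*(s^2 + 4*s) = (s - 4)*(s + 4)*(s)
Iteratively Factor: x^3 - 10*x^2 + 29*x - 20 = (x - 4)*(x^2 - 6*x + 5) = (x - 4)*(x - 1)*(x - 5)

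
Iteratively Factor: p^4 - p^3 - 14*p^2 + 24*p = (p - 2)*(p^3 + p^2 - 12*p) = (p - 2)*(p + 4)*(p^2 - 3*p) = (p - 3)*(p - 2)*(p + 4)*(p)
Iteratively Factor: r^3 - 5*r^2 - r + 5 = (r + 1)*(r^2 - 6*r + 5) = (r - 5)*(r + 1)*(r - 1)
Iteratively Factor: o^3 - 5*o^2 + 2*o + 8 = (o - 4)*(o^2 - o - 2) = (o - 4)*(o + 1)*(o - 2)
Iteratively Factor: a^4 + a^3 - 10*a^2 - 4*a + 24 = (a + 3)*(a^3 - 2*a^2 - 4*a + 8) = (a + 2)*(a + 3)*(a^2 - 4*a + 4) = (a - 2)*(a + 2)*(a + 3)*(a - 2)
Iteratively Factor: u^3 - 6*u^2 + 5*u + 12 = (u - 3)*(u^2 - 3*u - 4) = (u - 3)*(u + 1)*(u - 4)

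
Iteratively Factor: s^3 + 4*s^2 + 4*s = (s + 2)*(s^2 + 2*s) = s*(s + 2)*(s + 2)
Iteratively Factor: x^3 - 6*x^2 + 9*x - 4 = (x - 1)*(x^2 - 5*x + 4) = (x - 4)*(x - 1)*(x - 1)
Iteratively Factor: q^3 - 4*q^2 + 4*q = (q - 2)*(q^2 - 2*q) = (q - 2)^2*(q)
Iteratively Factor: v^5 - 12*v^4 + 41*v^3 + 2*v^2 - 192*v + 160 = (v + 2)*(v^4 - 14*v^3 + 69*v^2 - 136*v + 80) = (v - 4)*(v + 2)*(v^3 - 10*v^2 + 29*v - 20) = (v - 4)*(v - 1)*(v + 2)*(v^2 - 9*v + 20) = (v - 5)*(v - 4)*(v - 1)*(v + 2)*(v - 4)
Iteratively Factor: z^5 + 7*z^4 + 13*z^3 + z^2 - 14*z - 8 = (z - 1)*(z^4 + 8*z^3 + 21*z^2 + 22*z + 8) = (z - 1)*(z + 2)*(z^3 + 6*z^2 + 9*z + 4) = (z - 1)*(z + 1)*(z + 2)*(z^2 + 5*z + 4) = (z - 1)*(z + 1)^2*(z + 2)*(z + 4)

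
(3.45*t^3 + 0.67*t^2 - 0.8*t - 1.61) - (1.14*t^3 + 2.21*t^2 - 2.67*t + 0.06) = 2.31*t^3 - 1.54*t^2 + 1.87*t - 1.67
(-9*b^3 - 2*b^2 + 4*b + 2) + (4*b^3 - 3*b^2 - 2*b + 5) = -5*b^3 - 5*b^2 + 2*b + 7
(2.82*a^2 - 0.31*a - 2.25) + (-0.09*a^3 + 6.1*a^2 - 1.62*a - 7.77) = -0.09*a^3 + 8.92*a^2 - 1.93*a - 10.02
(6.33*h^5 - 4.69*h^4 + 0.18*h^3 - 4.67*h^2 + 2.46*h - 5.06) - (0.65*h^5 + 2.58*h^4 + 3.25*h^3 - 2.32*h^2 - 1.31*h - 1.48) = 5.68*h^5 - 7.27*h^4 - 3.07*h^3 - 2.35*h^2 + 3.77*h - 3.58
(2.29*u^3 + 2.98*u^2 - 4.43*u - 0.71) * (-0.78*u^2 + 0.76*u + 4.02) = -1.7862*u^5 - 0.584*u^4 + 14.926*u^3 + 9.1666*u^2 - 18.3482*u - 2.8542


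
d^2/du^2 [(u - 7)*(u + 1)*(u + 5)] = 6*u - 2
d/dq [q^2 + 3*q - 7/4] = 2*q + 3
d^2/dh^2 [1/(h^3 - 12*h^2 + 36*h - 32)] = 12*(h^2 - 12*h + 38)/(h^7 - 32*h^6 + 408*h^5 - 2656*h^4 + 9488*h^3 - 18816*h^2 + 19456*h - 8192)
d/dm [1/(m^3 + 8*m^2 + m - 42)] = (-3*m^2 - 16*m - 1)/(m^3 + 8*m^2 + m - 42)^2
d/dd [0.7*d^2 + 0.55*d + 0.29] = 1.4*d + 0.55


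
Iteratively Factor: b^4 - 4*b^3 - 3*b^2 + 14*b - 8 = (b - 1)*(b^3 - 3*b^2 - 6*b + 8) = (b - 1)^2*(b^2 - 2*b - 8) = (b - 4)*(b - 1)^2*(b + 2)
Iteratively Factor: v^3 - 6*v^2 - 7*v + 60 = (v + 3)*(v^2 - 9*v + 20) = (v - 4)*(v + 3)*(v - 5)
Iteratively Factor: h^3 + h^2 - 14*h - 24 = (h + 3)*(h^2 - 2*h - 8) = (h + 2)*(h + 3)*(h - 4)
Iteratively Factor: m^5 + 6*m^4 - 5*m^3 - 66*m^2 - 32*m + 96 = (m + 2)*(m^4 + 4*m^3 - 13*m^2 - 40*m + 48) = (m + 2)*(m + 4)*(m^3 - 13*m + 12) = (m + 2)*(m + 4)^2*(m^2 - 4*m + 3) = (m - 1)*(m + 2)*(m + 4)^2*(m - 3)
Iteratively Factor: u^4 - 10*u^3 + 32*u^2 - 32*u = (u - 4)*(u^3 - 6*u^2 + 8*u) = (u - 4)^2*(u^2 - 2*u) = u*(u - 4)^2*(u - 2)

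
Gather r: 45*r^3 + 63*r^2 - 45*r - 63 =45*r^3 + 63*r^2 - 45*r - 63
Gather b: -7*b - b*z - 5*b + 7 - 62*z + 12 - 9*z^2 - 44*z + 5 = b*(-z - 12) - 9*z^2 - 106*z + 24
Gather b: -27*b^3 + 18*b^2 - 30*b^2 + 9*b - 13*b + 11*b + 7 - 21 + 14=-27*b^3 - 12*b^2 + 7*b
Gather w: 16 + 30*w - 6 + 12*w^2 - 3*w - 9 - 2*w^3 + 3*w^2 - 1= -2*w^3 + 15*w^2 + 27*w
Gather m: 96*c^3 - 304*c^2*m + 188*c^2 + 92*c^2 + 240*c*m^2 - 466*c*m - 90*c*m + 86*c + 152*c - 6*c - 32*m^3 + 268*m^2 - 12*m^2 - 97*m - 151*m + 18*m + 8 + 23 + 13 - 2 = 96*c^3 + 280*c^2 + 232*c - 32*m^3 + m^2*(240*c + 256) + m*(-304*c^2 - 556*c - 230) + 42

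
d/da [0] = 0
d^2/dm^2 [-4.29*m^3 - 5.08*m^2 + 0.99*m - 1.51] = -25.74*m - 10.16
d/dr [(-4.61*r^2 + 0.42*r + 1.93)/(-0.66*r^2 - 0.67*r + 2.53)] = (3.3659*r^2 - 20.779*r + 2.3557)/(0.4356*r^4 + 0.8844*r^3 - 2.8907*r^2 - 3.3902*r + 6.4009)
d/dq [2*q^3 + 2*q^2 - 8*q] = 6*q^2 + 4*q - 8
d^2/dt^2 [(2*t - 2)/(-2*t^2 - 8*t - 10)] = 2*(-4*(t - 1)*(t + 2)^2 + 3*(t + 1)*(t^2 + 4*t + 5))/(t^2 + 4*t + 5)^3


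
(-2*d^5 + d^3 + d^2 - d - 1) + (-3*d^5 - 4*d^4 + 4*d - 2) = -5*d^5 - 4*d^4 + d^3 + d^2 + 3*d - 3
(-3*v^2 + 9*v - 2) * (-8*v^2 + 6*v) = 24*v^4 - 90*v^3 + 70*v^2 - 12*v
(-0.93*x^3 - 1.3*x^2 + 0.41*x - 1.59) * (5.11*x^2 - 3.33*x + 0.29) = -4.7523*x^5 - 3.5461*x^4 + 6.1544*x^3 - 9.8672*x^2 + 5.4136*x - 0.4611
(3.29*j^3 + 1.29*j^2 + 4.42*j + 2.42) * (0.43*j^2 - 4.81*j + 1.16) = 1.4147*j^5 - 15.2702*j^4 - 0.4879*j^3 - 18.7232*j^2 - 6.513*j + 2.8072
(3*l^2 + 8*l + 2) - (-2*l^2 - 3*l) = 5*l^2 + 11*l + 2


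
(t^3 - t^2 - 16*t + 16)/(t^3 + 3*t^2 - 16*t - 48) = (t - 1)/(t + 3)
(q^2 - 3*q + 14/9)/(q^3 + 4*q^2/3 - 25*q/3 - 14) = (9*q^2 - 27*q + 14)/(3*(3*q^3 + 4*q^2 - 25*q - 42))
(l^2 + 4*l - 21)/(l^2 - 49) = (l - 3)/(l - 7)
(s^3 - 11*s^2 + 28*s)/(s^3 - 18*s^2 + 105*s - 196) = s/(s - 7)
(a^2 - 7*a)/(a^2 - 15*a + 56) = a/(a - 8)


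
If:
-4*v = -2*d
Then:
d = 2*v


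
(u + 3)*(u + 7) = u^2 + 10*u + 21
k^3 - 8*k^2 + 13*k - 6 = (k - 6)*(k - 1)^2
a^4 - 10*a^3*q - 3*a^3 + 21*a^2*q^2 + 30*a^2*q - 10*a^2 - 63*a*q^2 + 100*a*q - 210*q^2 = (a - 5)*(a + 2)*(a - 7*q)*(a - 3*q)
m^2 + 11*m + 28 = (m + 4)*(m + 7)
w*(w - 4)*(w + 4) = w^3 - 16*w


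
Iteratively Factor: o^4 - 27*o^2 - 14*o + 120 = (o - 2)*(o^3 + 2*o^2 - 23*o - 60) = (o - 2)*(o + 4)*(o^2 - 2*o - 15) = (o - 2)*(o + 3)*(o + 4)*(o - 5)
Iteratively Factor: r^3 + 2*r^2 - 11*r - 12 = (r + 4)*(r^2 - 2*r - 3) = (r - 3)*(r + 4)*(r + 1)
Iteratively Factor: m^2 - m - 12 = (m - 4)*(m + 3)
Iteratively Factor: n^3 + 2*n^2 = (n + 2)*(n^2) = n*(n + 2)*(n)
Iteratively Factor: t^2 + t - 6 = (t - 2)*(t + 3)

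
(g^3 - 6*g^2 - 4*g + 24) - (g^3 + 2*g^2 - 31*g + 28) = -8*g^2 + 27*g - 4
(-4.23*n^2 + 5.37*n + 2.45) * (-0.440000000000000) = 1.8612*n^2 - 2.3628*n - 1.078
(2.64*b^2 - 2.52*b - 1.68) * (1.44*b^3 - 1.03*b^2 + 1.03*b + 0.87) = 3.8016*b^5 - 6.348*b^4 + 2.8956*b^3 + 1.4316*b^2 - 3.9228*b - 1.4616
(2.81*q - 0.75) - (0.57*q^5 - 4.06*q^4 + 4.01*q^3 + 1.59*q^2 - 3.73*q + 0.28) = -0.57*q^5 + 4.06*q^4 - 4.01*q^3 - 1.59*q^2 + 6.54*q - 1.03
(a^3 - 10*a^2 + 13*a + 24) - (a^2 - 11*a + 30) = a^3 - 11*a^2 + 24*a - 6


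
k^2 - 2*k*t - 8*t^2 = (k - 4*t)*(k + 2*t)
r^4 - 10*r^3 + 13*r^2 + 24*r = r*(r - 8)*(r - 3)*(r + 1)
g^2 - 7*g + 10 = (g - 5)*(g - 2)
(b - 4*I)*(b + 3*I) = b^2 - I*b + 12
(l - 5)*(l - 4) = l^2 - 9*l + 20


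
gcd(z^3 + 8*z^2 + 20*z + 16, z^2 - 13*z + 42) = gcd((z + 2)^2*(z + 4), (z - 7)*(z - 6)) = 1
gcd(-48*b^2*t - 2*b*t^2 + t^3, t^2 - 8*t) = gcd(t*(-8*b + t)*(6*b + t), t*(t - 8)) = t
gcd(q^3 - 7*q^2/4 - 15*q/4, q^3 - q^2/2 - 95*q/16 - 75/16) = q^2 - 7*q/4 - 15/4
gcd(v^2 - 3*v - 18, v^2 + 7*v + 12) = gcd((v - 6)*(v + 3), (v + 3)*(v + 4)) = v + 3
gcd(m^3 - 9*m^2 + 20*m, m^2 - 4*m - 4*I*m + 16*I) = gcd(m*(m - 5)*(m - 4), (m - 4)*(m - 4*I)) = m - 4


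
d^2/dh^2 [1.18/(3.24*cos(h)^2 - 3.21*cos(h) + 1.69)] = (-49.548672*(1 - cos(h)^2)^2 + 36.817416*cos(h)^3 - 11.088342*cos(h)^2 - 80.036214*cos(h) + 60.943932)/(3.24*cos(h)^2 - 3.21*cos(h) + 1.69)^3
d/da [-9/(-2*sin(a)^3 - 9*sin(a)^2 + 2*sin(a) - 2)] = 18*(-18*sin(2*a) + cos(a) + 3*cos(3*a))/(-sin(a) - sin(3*a) - 9*cos(2*a) + 13)^2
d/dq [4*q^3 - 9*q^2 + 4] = 6*q*(2*q - 3)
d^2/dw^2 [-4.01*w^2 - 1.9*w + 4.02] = -8.02000000000000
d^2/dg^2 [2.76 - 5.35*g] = 0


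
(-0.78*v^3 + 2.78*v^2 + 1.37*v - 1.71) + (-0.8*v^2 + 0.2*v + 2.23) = -0.78*v^3 + 1.98*v^2 + 1.57*v + 0.52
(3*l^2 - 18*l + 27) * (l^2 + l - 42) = 3*l^4 - 15*l^3 - 117*l^2 + 783*l - 1134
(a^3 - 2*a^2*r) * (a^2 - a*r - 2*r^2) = a^5 - 3*a^4*r + 4*a^2*r^3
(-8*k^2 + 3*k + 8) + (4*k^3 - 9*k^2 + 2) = 4*k^3 - 17*k^2 + 3*k + 10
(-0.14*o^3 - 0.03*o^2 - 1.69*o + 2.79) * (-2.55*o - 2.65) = 0.357*o^4 + 0.4475*o^3 + 4.389*o^2 - 2.636*o - 7.3935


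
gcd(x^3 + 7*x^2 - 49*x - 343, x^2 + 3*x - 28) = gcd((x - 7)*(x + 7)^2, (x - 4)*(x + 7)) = x + 7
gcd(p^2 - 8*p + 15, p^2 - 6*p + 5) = p - 5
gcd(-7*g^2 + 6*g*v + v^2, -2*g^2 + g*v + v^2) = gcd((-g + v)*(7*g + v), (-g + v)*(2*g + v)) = -g + v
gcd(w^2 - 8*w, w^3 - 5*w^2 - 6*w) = w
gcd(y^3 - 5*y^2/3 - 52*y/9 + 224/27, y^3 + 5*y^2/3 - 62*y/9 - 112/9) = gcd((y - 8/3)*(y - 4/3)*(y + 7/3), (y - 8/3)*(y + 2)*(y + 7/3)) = y^2 - y/3 - 56/9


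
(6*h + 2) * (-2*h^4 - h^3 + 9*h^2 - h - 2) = -12*h^5 - 10*h^4 + 52*h^3 + 12*h^2 - 14*h - 4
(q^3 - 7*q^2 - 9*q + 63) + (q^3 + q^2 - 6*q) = 2*q^3 - 6*q^2 - 15*q + 63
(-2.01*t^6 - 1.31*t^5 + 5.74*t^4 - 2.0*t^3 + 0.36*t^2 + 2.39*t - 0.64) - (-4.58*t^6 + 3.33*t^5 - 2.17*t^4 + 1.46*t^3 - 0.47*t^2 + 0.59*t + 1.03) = 2.57*t^6 - 4.64*t^5 + 7.91*t^4 - 3.46*t^3 + 0.83*t^2 + 1.8*t - 1.67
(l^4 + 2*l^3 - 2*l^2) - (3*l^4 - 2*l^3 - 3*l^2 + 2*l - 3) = -2*l^4 + 4*l^3 + l^2 - 2*l + 3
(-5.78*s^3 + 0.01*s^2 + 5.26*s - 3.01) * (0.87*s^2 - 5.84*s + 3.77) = -5.0286*s^5 + 33.7639*s^4 - 17.2728*s^3 - 33.2994*s^2 + 37.4086*s - 11.3477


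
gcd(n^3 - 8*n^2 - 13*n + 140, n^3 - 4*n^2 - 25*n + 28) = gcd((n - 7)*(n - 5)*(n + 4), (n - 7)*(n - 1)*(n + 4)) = n^2 - 3*n - 28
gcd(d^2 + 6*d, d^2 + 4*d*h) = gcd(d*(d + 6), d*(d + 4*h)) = d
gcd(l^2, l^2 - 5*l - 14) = 1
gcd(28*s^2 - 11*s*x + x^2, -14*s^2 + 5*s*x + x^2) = 1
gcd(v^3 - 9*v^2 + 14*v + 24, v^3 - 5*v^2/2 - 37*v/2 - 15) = v^2 - 5*v - 6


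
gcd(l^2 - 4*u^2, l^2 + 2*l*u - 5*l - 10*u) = l + 2*u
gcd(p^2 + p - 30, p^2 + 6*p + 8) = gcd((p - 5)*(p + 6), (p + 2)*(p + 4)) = 1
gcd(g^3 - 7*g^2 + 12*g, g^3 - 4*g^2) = g^2 - 4*g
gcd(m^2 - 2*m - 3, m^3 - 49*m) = 1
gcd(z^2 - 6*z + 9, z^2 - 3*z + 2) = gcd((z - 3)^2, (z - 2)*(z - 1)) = 1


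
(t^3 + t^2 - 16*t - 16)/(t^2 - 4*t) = t + 5 + 4/t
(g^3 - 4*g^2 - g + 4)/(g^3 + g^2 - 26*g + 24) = (g + 1)/(g + 6)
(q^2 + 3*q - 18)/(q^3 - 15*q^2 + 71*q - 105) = (q + 6)/(q^2 - 12*q + 35)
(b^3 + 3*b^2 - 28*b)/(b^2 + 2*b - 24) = b*(b + 7)/(b + 6)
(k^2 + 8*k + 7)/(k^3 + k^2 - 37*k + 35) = (k + 1)/(k^2 - 6*k + 5)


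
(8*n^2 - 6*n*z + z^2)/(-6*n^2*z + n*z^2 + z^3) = (-4*n + z)/(z*(3*n + z))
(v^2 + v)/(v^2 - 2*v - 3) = v/(v - 3)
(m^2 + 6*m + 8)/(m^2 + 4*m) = (m + 2)/m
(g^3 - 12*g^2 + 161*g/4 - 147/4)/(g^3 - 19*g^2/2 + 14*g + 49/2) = (g - 3/2)/(g + 1)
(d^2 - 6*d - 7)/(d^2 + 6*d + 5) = (d - 7)/(d + 5)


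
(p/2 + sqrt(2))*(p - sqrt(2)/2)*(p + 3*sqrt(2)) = p^3/2 + 9*sqrt(2)*p^2/4 + 7*p/2 - 3*sqrt(2)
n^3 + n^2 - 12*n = n*(n - 3)*(n + 4)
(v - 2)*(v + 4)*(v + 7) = v^3 + 9*v^2 + 6*v - 56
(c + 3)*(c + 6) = c^2 + 9*c + 18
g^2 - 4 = (g - 2)*(g + 2)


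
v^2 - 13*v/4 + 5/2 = (v - 2)*(v - 5/4)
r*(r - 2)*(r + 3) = r^3 + r^2 - 6*r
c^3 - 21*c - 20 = (c - 5)*(c + 1)*(c + 4)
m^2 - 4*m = m*(m - 4)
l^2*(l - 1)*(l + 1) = l^4 - l^2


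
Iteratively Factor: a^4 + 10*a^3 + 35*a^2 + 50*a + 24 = (a + 2)*(a^3 + 8*a^2 + 19*a + 12) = (a + 1)*(a + 2)*(a^2 + 7*a + 12) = (a + 1)*(a + 2)*(a + 4)*(a + 3)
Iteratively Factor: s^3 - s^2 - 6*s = (s - 3)*(s^2 + 2*s) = (s - 3)*(s + 2)*(s)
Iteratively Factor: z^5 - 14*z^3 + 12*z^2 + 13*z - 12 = (z + 1)*(z^4 - z^3 - 13*z^2 + 25*z - 12) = (z + 1)*(z + 4)*(z^3 - 5*z^2 + 7*z - 3) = (z - 3)*(z + 1)*(z + 4)*(z^2 - 2*z + 1) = (z - 3)*(z - 1)*(z + 1)*(z + 4)*(z - 1)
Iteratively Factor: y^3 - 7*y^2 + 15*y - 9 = (y - 3)*(y^2 - 4*y + 3) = (y - 3)^2*(y - 1)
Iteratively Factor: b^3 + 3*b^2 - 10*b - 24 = (b - 3)*(b^2 + 6*b + 8) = (b - 3)*(b + 4)*(b + 2)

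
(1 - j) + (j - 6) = -5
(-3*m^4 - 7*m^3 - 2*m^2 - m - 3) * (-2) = 6*m^4 + 14*m^3 + 4*m^2 + 2*m + 6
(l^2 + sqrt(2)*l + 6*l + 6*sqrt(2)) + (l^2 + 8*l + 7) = 2*l^2 + sqrt(2)*l + 14*l + 7 + 6*sqrt(2)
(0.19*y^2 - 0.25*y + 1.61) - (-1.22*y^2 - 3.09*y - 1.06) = 1.41*y^2 + 2.84*y + 2.67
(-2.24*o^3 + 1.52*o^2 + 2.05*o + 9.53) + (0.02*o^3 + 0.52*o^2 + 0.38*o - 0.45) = -2.22*o^3 + 2.04*o^2 + 2.43*o + 9.08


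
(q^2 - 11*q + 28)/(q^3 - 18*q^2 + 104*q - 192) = (q - 7)/(q^2 - 14*q + 48)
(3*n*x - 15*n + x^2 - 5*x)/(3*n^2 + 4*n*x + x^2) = (x - 5)/(n + x)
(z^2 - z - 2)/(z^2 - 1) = (z - 2)/(z - 1)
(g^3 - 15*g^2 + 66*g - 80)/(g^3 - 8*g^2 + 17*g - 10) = (g - 8)/(g - 1)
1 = 1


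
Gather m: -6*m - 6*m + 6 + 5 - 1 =10 - 12*m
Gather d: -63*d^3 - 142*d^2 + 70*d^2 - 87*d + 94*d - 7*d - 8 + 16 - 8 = -63*d^3 - 72*d^2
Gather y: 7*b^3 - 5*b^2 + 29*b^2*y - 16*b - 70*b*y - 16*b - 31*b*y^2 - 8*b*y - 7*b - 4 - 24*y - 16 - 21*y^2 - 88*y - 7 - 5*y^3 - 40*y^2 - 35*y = 7*b^3 - 5*b^2 - 39*b - 5*y^3 + y^2*(-31*b - 61) + y*(29*b^2 - 78*b - 147) - 27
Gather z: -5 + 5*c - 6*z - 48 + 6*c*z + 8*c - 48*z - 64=13*c + z*(6*c - 54) - 117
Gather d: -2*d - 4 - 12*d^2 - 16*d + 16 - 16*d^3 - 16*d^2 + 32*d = -16*d^3 - 28*d^2 + 14*d + 12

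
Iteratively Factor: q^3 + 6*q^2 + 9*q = (q + 3)*(q^2 + 3*q) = q*(q + 3)*(q + 3)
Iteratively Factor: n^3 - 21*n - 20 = (n + 4)*(n^2 - 4*n - 5) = (n - 5)*(n + 4)*(n + 1)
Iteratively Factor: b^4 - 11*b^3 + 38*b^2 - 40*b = (b - 2)*(b^3 - 9*b^2 + 20*b) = (b - 5)*(b - 2)*(b^2 - 4*b) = b*(b - 5)*(b - 2)*(b - 4)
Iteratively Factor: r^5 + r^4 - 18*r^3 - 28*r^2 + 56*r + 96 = (r + 2)*(r^4 - r^3 - 16*r^2 + 4*r + 48) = (r - 4)*(r + 2)*(r^3 + 3*r^2 - 4*r - 12) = (r - 4)*(r + 2)*(r + 3)*(r^2 - 4) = (r - 4)*(r + 2)^2*(r + 3)*(r - 2)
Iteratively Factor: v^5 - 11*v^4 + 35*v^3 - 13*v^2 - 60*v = (v - 3)*(v^4 - 8*v^3 + 11*v^2 + 20*v) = v*(v - 3)*(v^3 - 8*v^2 + 11*v + 20) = v*(v - 4)*(v - 3)*(v^2 - 4*v - 5) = v*(v - 5)*(v - 4)*(v - 3)*(v + 1)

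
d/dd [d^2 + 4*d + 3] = 2*d + 4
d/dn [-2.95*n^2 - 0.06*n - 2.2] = -5.9*n - 0.06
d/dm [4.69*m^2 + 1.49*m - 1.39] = 9.38*m + 1.49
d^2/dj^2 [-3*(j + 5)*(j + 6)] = -6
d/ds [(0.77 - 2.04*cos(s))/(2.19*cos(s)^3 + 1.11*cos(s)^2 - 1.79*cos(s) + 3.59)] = (-8.9352*cos(s)^3 + 2.7945*cos(s)^2 + 1.7094*cos(s) + 5.9453)*sin(s)/(4.7961*cos(s)^6 + 4.8618*cos(s)^5 - 6.6081*cos(s)^4 + 11.7504*cos(s)^3 + 11.1739*cos(s)^2 - 12.8522*cos(s) + 12.8881)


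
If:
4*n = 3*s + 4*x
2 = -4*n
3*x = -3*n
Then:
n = -1/2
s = -4/3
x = 1/2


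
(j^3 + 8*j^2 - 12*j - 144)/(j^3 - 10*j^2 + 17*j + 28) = (j^2 + 12*j + 36)/(j^2 - 6*j - 7)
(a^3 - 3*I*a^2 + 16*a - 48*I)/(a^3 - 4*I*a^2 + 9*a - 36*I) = (a + 4*I)/(a + 3*I)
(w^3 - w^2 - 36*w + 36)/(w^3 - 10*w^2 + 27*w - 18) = (w + 6)/(w - 3)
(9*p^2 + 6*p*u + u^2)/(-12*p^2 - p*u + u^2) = (-3*p - u)/(4*p - u)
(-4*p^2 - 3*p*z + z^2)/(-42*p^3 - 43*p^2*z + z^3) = (-4*p + z)/(-42*p^2 - p*z + z^2)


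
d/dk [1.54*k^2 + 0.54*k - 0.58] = 3.08*k + 0.54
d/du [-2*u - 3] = -2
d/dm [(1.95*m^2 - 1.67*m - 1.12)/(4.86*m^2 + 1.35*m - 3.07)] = (10.7487*m^2 - 1.0866*m + 6.6389)/(23.6196*m^4 + 13.122*m^3 - 28.0179*m^2 - 8.289*m + 9.4249)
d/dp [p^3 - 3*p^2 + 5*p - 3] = 3*p^2 - 6*p + 5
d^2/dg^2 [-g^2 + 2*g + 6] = -2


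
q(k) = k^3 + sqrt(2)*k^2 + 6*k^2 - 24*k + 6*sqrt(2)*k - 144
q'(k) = 3*k^2 + 2*sqrt(2)*k + 12*k - 24 + 6*sqrt(2)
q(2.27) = -129.32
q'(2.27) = 33.60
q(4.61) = 40.02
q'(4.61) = 116.60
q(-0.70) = -129.85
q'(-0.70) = -24.42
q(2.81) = -106.86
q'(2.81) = 49.84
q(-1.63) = -103.34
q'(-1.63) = -31.71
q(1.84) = -141.22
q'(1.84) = 21.93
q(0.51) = -149.85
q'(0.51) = -7.17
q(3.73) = -46.82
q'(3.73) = 81.53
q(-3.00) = -57.73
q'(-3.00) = -33.00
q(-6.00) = 0.00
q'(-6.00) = 3.51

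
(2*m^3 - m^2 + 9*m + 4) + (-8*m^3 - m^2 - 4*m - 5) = -6*m^3 - 2*m^2 + 5*m - 1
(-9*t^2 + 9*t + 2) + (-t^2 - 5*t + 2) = -10*t^2 + 4*t + 4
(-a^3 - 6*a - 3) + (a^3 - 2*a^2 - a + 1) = -2*a^2 - 7*a - 2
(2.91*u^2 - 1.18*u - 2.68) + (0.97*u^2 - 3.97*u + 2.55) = 3.88*u^2 - 5.15*u - 0.13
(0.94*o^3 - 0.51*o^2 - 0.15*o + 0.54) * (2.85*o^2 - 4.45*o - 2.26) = 2.679*o^5 - 5.6365*o^4 - 0.2824*o^3 + 3.3591*o^2 - 2.064*o - 1.2204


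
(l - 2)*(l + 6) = l^2 + 4*l - 12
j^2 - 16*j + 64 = (j - 8)^2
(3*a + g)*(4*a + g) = 12*a^2 + 7*a*g + g^2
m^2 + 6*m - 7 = (m - 1)*(m + 7)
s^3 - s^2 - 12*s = s*(s - 4)*(s + 3)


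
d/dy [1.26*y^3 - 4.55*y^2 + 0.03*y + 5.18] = 3.78*y^2 - 9.1*y + 0.03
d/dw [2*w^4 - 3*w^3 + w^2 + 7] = w*(8*w^2 - 9*w + 2)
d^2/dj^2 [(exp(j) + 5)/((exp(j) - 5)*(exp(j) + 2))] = (exp(4*j) + 23*exp(3*j) + 15*exp(2*j) + 215*exp(j) - 50)*exp(j)/(exp(6*j) - 9*exp(5*j) - 3*exp(4*j) + 153*exp(3*j) + 30*exp(2*j) - 900*exp(j) - 1000)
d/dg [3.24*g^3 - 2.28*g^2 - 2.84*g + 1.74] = 9.72*g^2 - 4.56*g - 2.84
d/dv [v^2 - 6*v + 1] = 2*v - 6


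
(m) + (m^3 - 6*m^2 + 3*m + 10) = m^3 - 6*m^2 + 4*m + 10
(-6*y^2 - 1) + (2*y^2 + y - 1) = -4*y^2 + y - 2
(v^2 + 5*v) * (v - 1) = v^3 + 4*v^2 - 5*v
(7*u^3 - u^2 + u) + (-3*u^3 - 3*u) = 4*u^3 - u^2 - 2*u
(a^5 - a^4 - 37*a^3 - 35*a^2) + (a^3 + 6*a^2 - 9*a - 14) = a^5 - a^4 - 36*a^3 - 29*a^2 - 9*a - 14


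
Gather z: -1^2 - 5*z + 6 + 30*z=25*z + 5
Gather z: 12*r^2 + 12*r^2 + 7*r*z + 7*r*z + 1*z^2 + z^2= 24*r^2 + 14*r*z + 2*z^2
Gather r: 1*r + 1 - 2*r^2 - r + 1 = 2 - 2*r^2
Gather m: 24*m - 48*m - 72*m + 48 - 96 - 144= -96*m - 192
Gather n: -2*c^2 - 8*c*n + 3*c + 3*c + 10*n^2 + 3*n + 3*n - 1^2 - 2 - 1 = -2*c^2 + 6*c + 10*n^2 + n*(6 - 8*c) - 4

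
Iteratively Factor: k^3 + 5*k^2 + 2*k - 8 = (k - 1)*(k^2 + 6*k + 8) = (k - 1)*(k + 2)*(k + 4)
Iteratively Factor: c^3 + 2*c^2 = (c)*(c^2 + 2*c) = c^2*(c + 2)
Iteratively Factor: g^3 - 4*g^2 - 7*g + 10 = (g - 5)*(g^2 + g - 2) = (g - 5)*(g - 1)*(g + 2)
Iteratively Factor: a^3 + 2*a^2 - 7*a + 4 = (a - 1)*(a^2 + 3*a - 4) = (a - 1)^2*(a + 4)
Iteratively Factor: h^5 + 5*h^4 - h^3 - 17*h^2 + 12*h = (h - 1)*(h^4 + 6*h^3 + 5*h^2 - 12*h) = (h - 1)*(h + 3)*(h^3 + 3*h^2 - 4*h) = (h - 1)^2*(h + 3)*(h^2 + 4*h) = h*(h - 1)^2*(h + 3)*(h + 4)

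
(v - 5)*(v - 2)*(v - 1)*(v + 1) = v^4 - 7*v^3 + 9*v^2 + 7*v - 10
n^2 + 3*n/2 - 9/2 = (n - 3/2)*(n + 3)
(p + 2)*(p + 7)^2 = p^3 + 16*p^2 + 77*p + 98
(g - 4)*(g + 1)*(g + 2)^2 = g^4 + g^3 - 12*g^2 - 28*g - 16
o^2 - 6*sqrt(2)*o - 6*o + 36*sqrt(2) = (o - 6)*(o - 6*sqrt(2))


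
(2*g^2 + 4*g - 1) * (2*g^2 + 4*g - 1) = 4*g^4 + 16*g^3 + 12*g^2 - 8*g + 1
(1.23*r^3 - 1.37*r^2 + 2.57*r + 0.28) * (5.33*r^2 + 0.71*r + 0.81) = 6.5559*r^5 - 6.4288*r^4 + 13.7217*r^3 + 2.2074*r^2 + 2.2805*r + 0.2268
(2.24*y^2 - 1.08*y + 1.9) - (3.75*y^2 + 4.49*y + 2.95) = -1.51*y^2 - 5.57*y - 1.05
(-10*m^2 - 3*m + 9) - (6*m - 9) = -10*m^2 - 9*m + 18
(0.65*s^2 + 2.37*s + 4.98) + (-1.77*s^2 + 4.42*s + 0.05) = -1.12*s^2 + 6.79*s + 5.03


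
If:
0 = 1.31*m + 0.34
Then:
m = -0.26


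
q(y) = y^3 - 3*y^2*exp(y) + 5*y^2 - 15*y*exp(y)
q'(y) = -3*y^2*exp(y) + 3*y^2 - 21*y*exp(y) + 10*y - 15*exp(y)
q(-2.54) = 17.35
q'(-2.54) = -4.55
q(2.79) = -1000.92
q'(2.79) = -1527.07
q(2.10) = -333.96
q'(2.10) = -556.43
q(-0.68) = 6.46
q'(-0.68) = -6.48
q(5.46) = -39968.54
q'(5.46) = -51364.59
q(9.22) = -3970221.03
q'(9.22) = -4681108.18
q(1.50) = -116.46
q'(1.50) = -216.90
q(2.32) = -479.02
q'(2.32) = -773.36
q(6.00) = -79482.90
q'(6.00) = -100285.77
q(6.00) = -79482.90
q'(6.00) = -100285.77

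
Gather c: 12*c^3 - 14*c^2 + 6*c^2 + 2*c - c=12*c^3 - 8*c^2 + c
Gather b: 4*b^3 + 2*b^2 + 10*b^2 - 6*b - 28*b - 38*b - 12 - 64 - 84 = 4*b^3 + 12*b^2 - 72*b - 160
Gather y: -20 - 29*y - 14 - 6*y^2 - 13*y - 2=-6*y^2 - 42*y - 36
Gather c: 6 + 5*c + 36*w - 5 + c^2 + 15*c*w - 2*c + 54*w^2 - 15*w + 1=c^2 + c*(15*w + 3) + 54*w^2 + 21*w + 2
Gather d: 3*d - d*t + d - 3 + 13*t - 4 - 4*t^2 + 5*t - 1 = d*(4 - t) - 4*t^2 + 18*t - 8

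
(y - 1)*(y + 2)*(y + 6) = y^3 + 7*y^2 + 4*y - 12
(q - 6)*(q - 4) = q^2 - 10*q + 24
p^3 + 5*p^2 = p^2*(p + 5)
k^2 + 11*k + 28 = (k + 4)*(k + 7)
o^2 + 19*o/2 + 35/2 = (o + 5/2)*(o + 7)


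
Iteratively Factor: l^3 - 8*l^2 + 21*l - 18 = (l - 3)*(l^2 - 5*l + 6) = (l - 3)*(l - 2)*(l - 3)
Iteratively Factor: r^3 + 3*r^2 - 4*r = (r)*(r^2 + 3*r - 4) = r*(r - 1)*(r + 4)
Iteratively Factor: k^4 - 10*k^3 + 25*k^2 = (k - 5)*(k^3 - 5*k^2) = k*(k - 5)*(k^2 - 5*k) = k*(k - 5)^2*(k)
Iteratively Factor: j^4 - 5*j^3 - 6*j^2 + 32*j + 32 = (j - 4)*(j^3 - j^2 - 10*j - 8) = (j - 4)^2*(j^2 + 3*j + 2) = (j - 4)^2*(j + 2)*(j + 1)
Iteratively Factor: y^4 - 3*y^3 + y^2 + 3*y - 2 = (y - 2)*(y^3 - y^2 - y + 1) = (y - 2)*(y + 1)*(y^2 - 2*y + 1) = (y - 2)*(y - 1)*(y + 1)*(y - 1)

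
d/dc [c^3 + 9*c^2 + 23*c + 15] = 3*c^2 + 18*c + 23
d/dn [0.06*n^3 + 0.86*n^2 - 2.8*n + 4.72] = 0.18*n^2 + 1.72*n - 2.8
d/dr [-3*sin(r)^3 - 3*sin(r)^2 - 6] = -3*(3*sin(r) + 2)*sin(r)*cos(r)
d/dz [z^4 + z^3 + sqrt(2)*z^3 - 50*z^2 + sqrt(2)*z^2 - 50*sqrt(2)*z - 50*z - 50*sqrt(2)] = 4*z^3 + 3*z^2 + 3*sqrt(2)*z^2 - 100*z + 2*sqrt(2)*z - 50*sqrt(2) - 50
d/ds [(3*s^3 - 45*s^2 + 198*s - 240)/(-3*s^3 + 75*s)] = (-15*s^2 + 32*s + 80)/(s^2*(s^2 + 10*s + 25))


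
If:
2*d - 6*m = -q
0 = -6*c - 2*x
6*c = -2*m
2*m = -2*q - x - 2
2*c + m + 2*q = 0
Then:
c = 1/4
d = -37/16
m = -3/4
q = 1/8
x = -3/4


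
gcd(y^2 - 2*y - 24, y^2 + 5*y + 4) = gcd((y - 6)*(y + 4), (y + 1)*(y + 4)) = y + 4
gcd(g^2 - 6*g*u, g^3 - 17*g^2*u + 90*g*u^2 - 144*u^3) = -g + 6*u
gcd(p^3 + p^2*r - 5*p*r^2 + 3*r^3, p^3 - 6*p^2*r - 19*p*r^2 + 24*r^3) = p^2 + 2*p*r - 3*r^2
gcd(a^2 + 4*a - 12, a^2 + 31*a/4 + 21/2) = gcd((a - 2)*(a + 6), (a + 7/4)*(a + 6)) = a + 6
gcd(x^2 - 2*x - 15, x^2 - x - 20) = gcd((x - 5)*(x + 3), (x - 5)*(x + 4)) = x - 5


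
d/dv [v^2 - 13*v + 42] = 2*v - 13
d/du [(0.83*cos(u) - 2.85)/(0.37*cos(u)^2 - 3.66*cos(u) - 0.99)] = (0.3071*cos(u)^2 - 2.109*cos(u) + 11.2527)*sin(u)/(0.1369*cos(u)^4 - 2.7084*cos(u)^3 + 12.663*cos(u)^2 + 7.2468*cos(u) + 0.9801)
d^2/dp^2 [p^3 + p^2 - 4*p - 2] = 6*p + 2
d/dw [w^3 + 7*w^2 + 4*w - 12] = 3*w^2 + 14*w + 4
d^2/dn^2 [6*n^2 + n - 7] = 12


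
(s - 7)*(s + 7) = s^2 - 49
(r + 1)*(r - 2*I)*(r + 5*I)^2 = r^4 + r^3 + 8*I*r^3 - 5*r^2 + 8*I*r^2 - 5*r + 50*I*r + 50*I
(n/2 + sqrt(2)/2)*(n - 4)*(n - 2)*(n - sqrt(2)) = n^4/2 - 3*n^3 + 3*n^2 + 6*n - 8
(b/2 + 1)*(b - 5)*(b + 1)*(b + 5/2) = b^4/2 + b^3/4 - 9*b^2 - 85*b/4 - 25/2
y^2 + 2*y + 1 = (y + 1)^2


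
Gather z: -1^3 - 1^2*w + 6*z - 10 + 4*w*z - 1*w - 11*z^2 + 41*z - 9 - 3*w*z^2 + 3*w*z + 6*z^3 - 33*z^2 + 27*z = -2*w + 6*z^3 + z^2*(-3*w - 44) + z*(7*w + 74) - 20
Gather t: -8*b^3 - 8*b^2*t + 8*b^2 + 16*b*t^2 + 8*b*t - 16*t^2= -8*b^3 + 8*b^2 + t^2*(16*b - 16) + t*(-8*b^2 + 8*b)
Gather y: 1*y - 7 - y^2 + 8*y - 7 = -y^2 + 9*y - 14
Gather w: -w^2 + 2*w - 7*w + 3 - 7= -w^2 - 5*w - 4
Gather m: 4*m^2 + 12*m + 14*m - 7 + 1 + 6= 4*m^2 + 26*m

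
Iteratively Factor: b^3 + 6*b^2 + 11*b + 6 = (b + 1)*(b^2 + 5*b + 6) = (b + 1)*(b + 2)*(b + 3)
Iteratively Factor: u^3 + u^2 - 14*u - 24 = (u + 3)*(u^2 - 2*u - 8) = (u - 4)*(u + 3)*(u + 2)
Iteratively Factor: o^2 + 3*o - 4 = (o - 1)*(o + 4)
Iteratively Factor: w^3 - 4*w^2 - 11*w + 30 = (w - 5)*(w^2 + w - 6) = (w - 5)*(w + 3)*(w - 2)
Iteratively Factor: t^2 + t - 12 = (t + 4)*(t - 3)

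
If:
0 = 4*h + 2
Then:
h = -1/2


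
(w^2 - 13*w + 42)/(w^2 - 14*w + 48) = (w - 7)/(w - 8)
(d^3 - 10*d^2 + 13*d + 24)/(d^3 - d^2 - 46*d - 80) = (d^2 - 2*d - 3)/(d^2 + 7*d + 10)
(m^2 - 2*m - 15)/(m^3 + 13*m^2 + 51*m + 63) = (m - 5)/(m^2 + 10*m + 21)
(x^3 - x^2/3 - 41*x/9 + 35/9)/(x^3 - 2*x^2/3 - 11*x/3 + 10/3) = (x + 7/3)/(x + 2)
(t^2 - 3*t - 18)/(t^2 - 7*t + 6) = (t + 3)/(t - 1)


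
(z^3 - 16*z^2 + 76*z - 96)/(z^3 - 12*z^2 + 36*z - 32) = (z - 6)/(z - 2)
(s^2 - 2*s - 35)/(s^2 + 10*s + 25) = (s - 7)/(s + 5)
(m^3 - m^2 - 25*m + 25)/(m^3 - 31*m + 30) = (m + 5)/(m + 6)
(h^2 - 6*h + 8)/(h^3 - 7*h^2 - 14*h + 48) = (h - 4)/(h^2 - 5*h - 24)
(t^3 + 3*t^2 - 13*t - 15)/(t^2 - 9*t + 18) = (t^2 + 6*t + 5)/(t - 6)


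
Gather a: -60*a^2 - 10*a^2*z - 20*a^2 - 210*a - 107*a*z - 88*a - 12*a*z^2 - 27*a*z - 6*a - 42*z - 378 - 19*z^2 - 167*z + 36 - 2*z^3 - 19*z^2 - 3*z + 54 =a^2*(-10*z - 80) + a*(-12*z^2 - 134*z - 304) - 2*z^3 - 38*z^2 - 212*z - 288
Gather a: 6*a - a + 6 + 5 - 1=5*a + 10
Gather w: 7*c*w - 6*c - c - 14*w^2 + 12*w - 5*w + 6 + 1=-7*c - 14*w^2 + w*(7*c + 7) + 7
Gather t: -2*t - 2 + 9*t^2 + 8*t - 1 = 9*t^2 + 6*t - 3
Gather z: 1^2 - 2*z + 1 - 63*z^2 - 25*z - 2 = -63*z^2 - 27*z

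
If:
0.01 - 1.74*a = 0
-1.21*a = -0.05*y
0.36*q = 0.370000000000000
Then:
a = 0.01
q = 1.03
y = 0.14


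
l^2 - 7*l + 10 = (l - 5)*(l - 2)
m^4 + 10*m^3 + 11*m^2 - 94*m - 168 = (m - 3)*(m + 2)*(m + 4)*(m + 7)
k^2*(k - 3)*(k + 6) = k^4 + 3*k^3 - 18*k^2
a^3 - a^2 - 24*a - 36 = (a - 6)*(a + 2)*(a + 3)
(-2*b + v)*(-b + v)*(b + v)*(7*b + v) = 14*b^4 - 5*b^3*v - 15*b^2*v^2 + 5*b*v^3 + v^4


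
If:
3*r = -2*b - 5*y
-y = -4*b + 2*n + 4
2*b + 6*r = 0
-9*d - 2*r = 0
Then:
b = -5*y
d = -10*y/27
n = -21*y/2 - 2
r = 5*y/3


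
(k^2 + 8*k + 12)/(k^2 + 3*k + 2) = (k + 6)/(k + 1)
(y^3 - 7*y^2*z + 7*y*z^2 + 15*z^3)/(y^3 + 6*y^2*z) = (y^3 - 7*y^2*z + 7*y*z^2 + 15*z^3)/(y^2*(y + 6*z))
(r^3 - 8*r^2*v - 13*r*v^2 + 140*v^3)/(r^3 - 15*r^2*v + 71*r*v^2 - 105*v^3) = (r + 4*v)/(r - 3*v)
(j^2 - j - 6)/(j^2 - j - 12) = (-j^2 + j + 6)/(-j^2 + j + 12)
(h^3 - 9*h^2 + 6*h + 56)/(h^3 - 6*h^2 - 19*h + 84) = (h^2 - 2*h - 8)/(h^2 + h - 12)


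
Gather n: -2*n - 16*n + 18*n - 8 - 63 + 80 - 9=0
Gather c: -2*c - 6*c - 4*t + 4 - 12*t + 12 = -8*c - 16*t + 16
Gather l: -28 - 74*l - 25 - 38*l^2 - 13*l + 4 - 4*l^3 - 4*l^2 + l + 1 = -4*l^3 - 42*l^2 - 86*l - 48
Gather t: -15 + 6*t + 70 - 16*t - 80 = -10*t - 25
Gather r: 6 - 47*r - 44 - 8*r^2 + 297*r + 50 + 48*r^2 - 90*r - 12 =40*r^2 + 160*r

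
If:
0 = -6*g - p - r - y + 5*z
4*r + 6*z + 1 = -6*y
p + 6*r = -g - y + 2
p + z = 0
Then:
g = 22*z/19 + 1/190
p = -z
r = 3*z/19 + 77/190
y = -21*z/19 - 83/190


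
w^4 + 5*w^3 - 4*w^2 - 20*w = w*(w - 2)*(w + 2)*(w + 5)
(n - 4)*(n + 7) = n^2 + 3*n - 28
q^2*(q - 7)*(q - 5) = q^4 - 12*q^3 + 35*q^2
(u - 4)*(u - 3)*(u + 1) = u^3 - 6*u^2 + 5*u + 12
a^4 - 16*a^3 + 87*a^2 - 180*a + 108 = (a - 6)^2*(a - 3)*(a - 1)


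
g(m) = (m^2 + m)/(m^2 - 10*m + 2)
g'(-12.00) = -0.02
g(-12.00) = 0.50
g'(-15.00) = -0.02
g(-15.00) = 0.56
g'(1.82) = -0.16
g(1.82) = -0.40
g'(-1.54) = -0.08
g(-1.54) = 0.04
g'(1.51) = -0.15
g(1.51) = -0.35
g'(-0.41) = -0.04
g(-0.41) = -0.04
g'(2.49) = -0.20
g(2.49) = -0.52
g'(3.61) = -0.29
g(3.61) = -0.79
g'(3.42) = -0.27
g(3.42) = -0.74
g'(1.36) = -0.14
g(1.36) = -0.33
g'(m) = (10 - 2*m)*(m^2 + m)/(m^2 - 10*m + 2)^2 + (2*m + 1)/(m^2 - 10*m + 2) = (-11*m^2 + 4*m + 2)/(m^4 - 20*m^3 + 104*m^2 - 40*m + 4)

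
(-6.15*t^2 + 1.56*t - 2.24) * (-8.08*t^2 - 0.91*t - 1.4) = 49.692*t^4 - 7.0083*t^3 + 25.2896*t^2 - 0.1456*t + 3.136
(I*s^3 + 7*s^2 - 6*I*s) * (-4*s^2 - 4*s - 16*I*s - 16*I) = -4*I*s^5 - 12*s^4 - 4*I*s^4 - 12*s^3 - 88*I*s^3 - 96*s^2 - 88*I*s^2 - 96*s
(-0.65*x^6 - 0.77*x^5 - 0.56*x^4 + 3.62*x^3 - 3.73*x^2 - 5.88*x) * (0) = 0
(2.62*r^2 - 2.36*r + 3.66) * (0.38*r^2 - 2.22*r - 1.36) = 0.9956*r^4 - 6.7132*r^3 + 3.0668*r^2 - 4.9156*r - 4.9776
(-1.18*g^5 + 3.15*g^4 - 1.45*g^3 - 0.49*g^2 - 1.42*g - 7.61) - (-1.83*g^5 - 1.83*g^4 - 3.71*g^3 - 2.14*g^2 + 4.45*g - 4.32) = 0.65*g^5 + 4.98*g^4 + 2.26*g^3 + 1.65*g^2 - 5.87*g - 3.29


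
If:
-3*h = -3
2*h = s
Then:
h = 1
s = 2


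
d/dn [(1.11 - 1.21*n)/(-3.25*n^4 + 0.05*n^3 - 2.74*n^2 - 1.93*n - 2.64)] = (-11.7975*n^4 + 14.551*n^3 - 3.4819*n^2 + 6.0828*n + 5.3367)/(10.5625*n^8 - 0.325*n^7 + 17.8125*n^6 + 12.271*n^5 + 24.4746*n^4 + 10.3124*n^3 + 18.1921*n^2 + 10.1904*n + 6.9696)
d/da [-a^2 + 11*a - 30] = 11 - 2*a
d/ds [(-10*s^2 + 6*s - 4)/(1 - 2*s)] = 2*(10*s^2 - 10*s - 1)/(4*s^2 - 4*s + 1)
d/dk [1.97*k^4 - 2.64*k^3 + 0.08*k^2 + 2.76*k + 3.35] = 7.88*k^3 - 7.92*k^2 + 0.16*k + 2.76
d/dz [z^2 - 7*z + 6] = 2*z - 7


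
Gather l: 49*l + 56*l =105*l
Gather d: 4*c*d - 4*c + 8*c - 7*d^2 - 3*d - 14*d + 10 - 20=4*c - 7*d^2 + d*(4*c - 17) - 10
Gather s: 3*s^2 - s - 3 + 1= 3*s^2 - s - 2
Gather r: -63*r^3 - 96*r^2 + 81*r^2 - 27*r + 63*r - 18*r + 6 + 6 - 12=-63*r^3 - 15*r^2 + 18*r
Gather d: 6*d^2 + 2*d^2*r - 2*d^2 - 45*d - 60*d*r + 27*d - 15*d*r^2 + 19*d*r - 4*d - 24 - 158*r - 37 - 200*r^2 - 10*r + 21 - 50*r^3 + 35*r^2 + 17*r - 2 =d^2*(2*r + 4) + d*(-15*r^2 - 41*r - 22) - 50*r^3 - 165*r^2 - 151*r - 42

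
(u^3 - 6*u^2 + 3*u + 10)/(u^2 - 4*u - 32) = (-u^3 + 6*u^2 - 3*u - 10)/(-u^2 + 4*u + 32)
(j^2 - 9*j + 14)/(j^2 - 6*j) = (j^2 - 9*j + 14)/(j*(j - 6))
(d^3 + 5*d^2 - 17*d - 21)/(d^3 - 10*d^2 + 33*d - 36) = (d^2 + 8*d + 7)/(d^2 - 7*d + 12)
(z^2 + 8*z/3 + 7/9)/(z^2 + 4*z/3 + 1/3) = (z + 7/3)/(z + 1)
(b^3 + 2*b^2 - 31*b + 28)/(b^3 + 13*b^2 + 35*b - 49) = (b - 4)/(b + 7)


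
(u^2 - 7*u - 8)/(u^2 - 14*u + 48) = (u + 1)/(u - 6)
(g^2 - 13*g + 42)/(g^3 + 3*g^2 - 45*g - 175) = (g - 6)/(g^2 + 10*g + 25)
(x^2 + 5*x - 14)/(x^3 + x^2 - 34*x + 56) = 1/(x - 4)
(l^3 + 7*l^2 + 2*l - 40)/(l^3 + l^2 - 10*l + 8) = (l + 5)/(l - 1)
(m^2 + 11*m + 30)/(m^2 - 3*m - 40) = (m + 6)/(m - 8)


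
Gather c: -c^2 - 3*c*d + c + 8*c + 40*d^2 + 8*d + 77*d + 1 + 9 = -c^2 + c*(9 - 3*d) + 40*d^2 + 85*d + 10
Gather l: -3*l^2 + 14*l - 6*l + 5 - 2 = -3*l^2 + 8*l + 3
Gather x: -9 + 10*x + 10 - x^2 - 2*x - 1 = -x^2 + 8*x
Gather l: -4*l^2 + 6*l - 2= -4*l^2 + 6*l - 2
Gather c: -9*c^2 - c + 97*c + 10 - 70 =-9*c^2 + 96*c - 60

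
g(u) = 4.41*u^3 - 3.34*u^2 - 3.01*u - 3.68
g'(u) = 13.23*u^2 - 6.68*u - 3.01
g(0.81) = -5.97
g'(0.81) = 0.26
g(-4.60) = -489.76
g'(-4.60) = 307.66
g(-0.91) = -7.03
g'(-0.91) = 14.02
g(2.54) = 39.39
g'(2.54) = 65.38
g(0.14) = -4.15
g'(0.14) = -3.69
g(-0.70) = -4.72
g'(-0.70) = 8.15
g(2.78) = 56.89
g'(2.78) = 80.67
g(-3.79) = -280.33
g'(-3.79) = 212.34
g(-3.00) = -143.78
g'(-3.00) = 136.10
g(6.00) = 810.58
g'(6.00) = 433.19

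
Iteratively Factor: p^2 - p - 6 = (p - 3)*(p + 2)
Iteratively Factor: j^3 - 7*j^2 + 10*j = (j - 2)*(j^2 - 5*j) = j*(j - 2)*(j - 5)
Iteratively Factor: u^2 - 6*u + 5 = (u - 1)*(u - 5)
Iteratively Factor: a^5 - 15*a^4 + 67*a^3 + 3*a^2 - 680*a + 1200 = (a - 5)*(a^4 - 10*a^3 + 17*a^2 + 88*a - 240) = (a - 5)*(a + 3)*(a^3 - 13*a^2 + 56*a - 80) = (a - 5)*(a - 4)*(a + 3)*(a^2 - 9*a + 20) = (a - 5)^2*(a - 4)*(a + 3)*(a - 4)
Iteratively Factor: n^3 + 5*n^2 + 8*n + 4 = (n + 2)*(n^2 + 3*n + 2) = (n + 1)*(n + 2)*(n + 2)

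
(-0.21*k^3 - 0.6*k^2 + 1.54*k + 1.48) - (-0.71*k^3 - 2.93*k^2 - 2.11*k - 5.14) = 0.5*k^3 + 2.33*k^2 + 3.65*k + 6.62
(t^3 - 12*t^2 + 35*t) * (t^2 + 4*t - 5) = t^5 - 8*t^4 - 18*t^3 + 200*t^2 - 175*t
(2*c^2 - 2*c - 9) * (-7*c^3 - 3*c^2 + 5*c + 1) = -14*c^5 + 8*c^4 + 79*c^3 + 19*c^2 - 47*c - 9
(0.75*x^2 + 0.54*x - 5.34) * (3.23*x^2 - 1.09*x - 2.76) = 2.4225*x^4 + 0.9267*x^3 - 19.9068*x^2 + 4.3302*x + 14.7384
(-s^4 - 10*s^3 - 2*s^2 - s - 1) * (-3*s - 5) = 3*s^5 + 35*s^4 + 56*s^3 + 13*s^2 + 8*s + 5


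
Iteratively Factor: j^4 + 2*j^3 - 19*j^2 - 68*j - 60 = (j + 3)*(j^3 - j^2 - 16*j - 20) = (j + 2)*(j + 3)*(j^2 - 3*j - 10) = (j + 2)^2*(j + 3)*(j - 5)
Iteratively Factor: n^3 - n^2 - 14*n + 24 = (n - 2)*(n^2 + n - 12) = (n - 3)*(n - 2)*(n + 4)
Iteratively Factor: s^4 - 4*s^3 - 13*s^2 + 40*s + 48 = (s + 1)*(s^3 - 5*s^2 - 8*s + 48) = (s - 4)*(s + 1)*(s^2 - s - 12) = (s - 4)^2*(s + 1)*(s + 3)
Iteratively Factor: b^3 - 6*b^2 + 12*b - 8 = (b - 2)*(b^2 - 4*b + 4) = (b - 2)^2*(b - 2)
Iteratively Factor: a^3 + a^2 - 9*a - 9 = (a + 3)*(a^2 - 2*a - 3) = (a + 1)*(a + 3)*(a - 3)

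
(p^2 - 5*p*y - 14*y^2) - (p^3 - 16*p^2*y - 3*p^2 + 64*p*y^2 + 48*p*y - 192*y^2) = -p^3 + 16*p^2*y + 4*p^2 - 64*p*y^2 - 53*p*y + 178*y^2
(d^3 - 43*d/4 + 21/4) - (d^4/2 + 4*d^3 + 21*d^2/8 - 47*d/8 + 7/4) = -d^4/2 - 3*d^3 - 21*d^2/8 - 39*d/8 + 7/2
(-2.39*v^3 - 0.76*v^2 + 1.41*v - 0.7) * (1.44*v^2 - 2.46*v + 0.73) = -3.4416*v^5 + 4.785*v^4 + 2.1553*v^3 - 5.0314*v^2 + 2.7513*v - 0.511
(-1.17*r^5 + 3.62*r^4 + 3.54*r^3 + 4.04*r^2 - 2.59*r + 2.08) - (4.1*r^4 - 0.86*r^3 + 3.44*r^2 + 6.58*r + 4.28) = -1.17*r^5 - 0.48*r^4 + 4.4*r^3 + 0.6*r^2 - 9.17*r - 2.2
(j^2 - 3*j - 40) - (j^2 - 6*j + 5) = 3*j - 45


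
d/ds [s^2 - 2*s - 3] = 2*s - 2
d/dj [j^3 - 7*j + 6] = 3*j^2 - 7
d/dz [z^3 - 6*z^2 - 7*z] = 3*z^2 - 12*z - 7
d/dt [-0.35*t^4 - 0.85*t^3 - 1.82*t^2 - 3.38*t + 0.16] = -1.4*t^3 - 2.55*t^2 - 3.64*t - 3.38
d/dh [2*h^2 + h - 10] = 4*h + 1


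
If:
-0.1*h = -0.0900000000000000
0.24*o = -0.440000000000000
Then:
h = 0.90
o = -1.83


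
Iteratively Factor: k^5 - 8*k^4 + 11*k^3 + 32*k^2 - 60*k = (k)*(k^4 - 8*k^3 + 11*k^2 + 32*k - 60) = k*(k - 5)*(k^3 - 3*k^2 - 4*k + 12) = k*(k - 5)*(k - 2)*(k^2 - k - 6) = k*(k - 5)*(k - 3)*(k - 2)*(k + 2)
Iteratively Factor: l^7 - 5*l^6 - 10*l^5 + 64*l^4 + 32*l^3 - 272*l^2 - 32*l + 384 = (l - 2)*(l^6 - 3*l^5 - 16*l^4 + 32*l^3 + 96*l^2 - 80*l - 192) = (l - 2)*(l + 2)*(l^5 - 5*l^4 - 6*l^3 + 44*l^2 + 8*l - 96) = (l - 3)*(l - 2)*(l + 2)*(l^4 - 2*l^3 - 12*l^2 + 8*l + 32) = (l - 3)*(l - 2)*(l + 2)^2*(l^3 - 4*l^2 - 4*l + 16) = (l - 3)*(l - 2)^2*(l + 2)^2*(l^2 - 2*l - 8) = (l - 3)*(l - 2)^2*(l + 2)^3*(l - 4)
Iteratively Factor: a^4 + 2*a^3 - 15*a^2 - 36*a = (a + 3)*(a^3 - a^2 - 12*a) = (a - 4)*(a + 3)*(a^2 + 3*a) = (a - 4)*(a + 3)^2*(a)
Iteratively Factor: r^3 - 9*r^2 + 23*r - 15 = (r - 5)*(r^2 - 4*r + 3) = (r - 5)*(r - 3)*(r - 1)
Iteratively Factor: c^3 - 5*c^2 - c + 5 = (c + 1)*(c^2 - 6*c + 5) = (c - 1)*(c + 1)*(c - 5)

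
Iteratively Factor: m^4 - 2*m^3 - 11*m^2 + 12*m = (m - 1)*(m^3 - m^2 - 12*m) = (m - 4)*(m - 1)*(m^2 + 3*m) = (m - 4)*(m - 1)*(m + 3)*(m)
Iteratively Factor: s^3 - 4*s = (s + 2)*(s^2 - 2*s) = s*(s + 2)*(s - 2)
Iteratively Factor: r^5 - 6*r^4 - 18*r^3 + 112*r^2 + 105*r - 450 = (r - 5)*(r^4 - r^3 - 23*r^2 - 3*r + 90) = (r - 5)*(r + 3)*(r^3 - 4*r^2 - 11*r + 30) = (r - 5)*(r + 3)^2*(r^2 - 7*r + 10) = (r - 5)^2*(r + 3)^2*(r - 2)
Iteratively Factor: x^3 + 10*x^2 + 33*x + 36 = (x + 3)*(x^2 + 7*x + 12) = (x + 3)*(x + 4)*(x + 3)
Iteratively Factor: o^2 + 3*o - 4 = (o + 4)*(o - 1)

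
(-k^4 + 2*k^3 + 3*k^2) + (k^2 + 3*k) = -k^4 + 2*k^3 + 4*k^2 + 3*k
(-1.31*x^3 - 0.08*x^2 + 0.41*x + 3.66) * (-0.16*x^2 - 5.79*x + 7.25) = 0.2096*x^5 + 7.5977*x^4 - 9.0999*x^3 - 3.5395*x^2 - 18.2189*x + 26.535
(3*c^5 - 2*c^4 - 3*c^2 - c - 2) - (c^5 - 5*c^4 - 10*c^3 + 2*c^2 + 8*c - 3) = 2*c^5 + 3*c^4 + 10*c^3 - 5*c^2 - 9*c + 1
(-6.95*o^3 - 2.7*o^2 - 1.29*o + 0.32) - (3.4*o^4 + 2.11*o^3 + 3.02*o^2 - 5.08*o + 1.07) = -3.4*o^4 - 9.06*o^3 - 5.72*o^2 + 3.79*o - 0.75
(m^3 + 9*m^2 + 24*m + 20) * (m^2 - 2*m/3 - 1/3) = m^5 + 25*m^4/3 + 53*m^3/3 + m^2 - 64*m/3 - 20/3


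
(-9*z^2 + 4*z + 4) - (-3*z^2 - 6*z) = -6*z^2 + 10*z + 4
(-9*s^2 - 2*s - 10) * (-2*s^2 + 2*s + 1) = 18*s^4 - 14*s^3 + 7*s^2 - 22*s - 10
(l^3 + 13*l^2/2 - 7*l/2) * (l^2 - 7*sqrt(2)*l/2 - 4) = l^5 - 7*sqrt(2)*l^4/2 + 13*l^4/2 - 91*sqrt(2)*l^3/4 - 15*l^3/2 - 26*l^2 + 49*sqrt(2)*l^2/4 + 14*l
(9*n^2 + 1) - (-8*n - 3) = 9*n^2 + 8*n + 4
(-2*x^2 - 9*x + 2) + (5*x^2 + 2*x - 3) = 3*x^2 - 7*x - 1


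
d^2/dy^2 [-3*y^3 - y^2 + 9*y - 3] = -18*y - 2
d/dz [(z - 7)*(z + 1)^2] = (z + 1)*(3*z - 13)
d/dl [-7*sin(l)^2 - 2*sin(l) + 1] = -2*(7*sin(l) + 1)*cos(l)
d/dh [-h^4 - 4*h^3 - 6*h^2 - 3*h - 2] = -4*h^3 - 12*h^2 - 12*h - 3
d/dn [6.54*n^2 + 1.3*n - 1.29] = 13.08*n + 1.3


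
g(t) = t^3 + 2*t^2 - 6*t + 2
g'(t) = 3*t^2 + 4*t - 6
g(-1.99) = 13.98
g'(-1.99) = -2.08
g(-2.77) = 12.71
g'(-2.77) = 5.94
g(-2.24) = 14.24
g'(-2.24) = 0.09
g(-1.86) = 13.64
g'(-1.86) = -3.06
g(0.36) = 0.15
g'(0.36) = -4.17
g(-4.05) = -7.33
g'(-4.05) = 27.01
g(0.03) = 1.82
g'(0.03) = -5.88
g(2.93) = 26.74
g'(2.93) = 31.47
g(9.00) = 839.00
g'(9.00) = 273.00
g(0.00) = 2.00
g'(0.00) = -6.00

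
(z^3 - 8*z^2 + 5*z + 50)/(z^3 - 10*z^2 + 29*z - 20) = (z^2 - 3*z - 10)/(z^2 - 5*z + 4)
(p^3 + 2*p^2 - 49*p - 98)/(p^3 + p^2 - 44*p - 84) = (p + 7)/(p + 6)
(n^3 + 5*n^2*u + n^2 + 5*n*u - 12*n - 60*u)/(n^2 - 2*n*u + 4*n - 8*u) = (-n^2 - 5*n*u + 3*n + 15*u)/(-n + 2*u)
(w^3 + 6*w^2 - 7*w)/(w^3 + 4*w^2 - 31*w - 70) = w*(w - 1)/(w^2 - 3*w - 10)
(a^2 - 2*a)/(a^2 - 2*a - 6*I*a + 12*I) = a/(a - 6*I)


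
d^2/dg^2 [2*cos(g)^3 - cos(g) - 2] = (18*sin(g)^2 - 5)*cos(g)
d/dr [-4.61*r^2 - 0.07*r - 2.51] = -9.22*r - 0.07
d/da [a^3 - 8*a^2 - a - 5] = 3*a^2 - 16*a - 1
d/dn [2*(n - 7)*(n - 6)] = 4*n - 26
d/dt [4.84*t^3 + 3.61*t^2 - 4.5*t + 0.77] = 14.52*t^2 + 7.22*t - 4.5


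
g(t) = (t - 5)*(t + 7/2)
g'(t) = 2*t - 3/2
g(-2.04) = -10.28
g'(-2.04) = -5.58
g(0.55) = -18.02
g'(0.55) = -0.40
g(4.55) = -3.62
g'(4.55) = 7.60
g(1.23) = -17.83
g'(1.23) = 0.96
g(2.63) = -14.53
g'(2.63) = 3.76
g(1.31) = -17.75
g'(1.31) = 1.12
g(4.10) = -6.84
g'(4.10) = 6.70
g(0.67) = -18.06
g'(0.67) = -0.16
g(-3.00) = -4.00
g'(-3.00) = -7.50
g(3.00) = -13.00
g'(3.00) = 4.50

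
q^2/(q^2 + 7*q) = q/(q + 7)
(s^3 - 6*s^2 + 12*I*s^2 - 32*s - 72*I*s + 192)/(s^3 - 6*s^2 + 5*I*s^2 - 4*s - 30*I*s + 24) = (s + 8*I)/(s + I)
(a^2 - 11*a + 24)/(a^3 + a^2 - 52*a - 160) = (a - 3)/(a^2 + 9*a + 20)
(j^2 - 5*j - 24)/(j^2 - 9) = (j - 8)/(j - 3)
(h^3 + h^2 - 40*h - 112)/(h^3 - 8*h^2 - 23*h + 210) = (h^2 + 8*h + 16)/(h^2 - h - 30)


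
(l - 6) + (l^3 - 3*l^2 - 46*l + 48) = l^3 - 3*l^2 - 45*l + 42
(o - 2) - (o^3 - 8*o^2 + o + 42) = -o^3 + 8*o^2 - 44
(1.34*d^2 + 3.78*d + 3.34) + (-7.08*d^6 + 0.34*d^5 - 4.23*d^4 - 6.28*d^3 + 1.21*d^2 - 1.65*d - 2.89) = -7.08*d^6 + 0.34*d^5 - 4.23*d^4 - 6.28*d^3 + 2.55*d^2 + 2.13*d + 0.45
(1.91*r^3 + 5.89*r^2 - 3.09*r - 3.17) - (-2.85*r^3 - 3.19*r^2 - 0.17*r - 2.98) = 4.76*r^3 + 9.08*r^2 - 2.92*r - 0.19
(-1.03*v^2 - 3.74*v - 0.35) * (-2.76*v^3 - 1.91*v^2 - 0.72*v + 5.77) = 2.8428*v^5 + 12.2897*v^4 + 8.851*v^3 - 2.5818*v^2 - 21.3278*v - 2.0195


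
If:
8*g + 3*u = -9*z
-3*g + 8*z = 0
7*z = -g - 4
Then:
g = -32/29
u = 364/87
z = -12/29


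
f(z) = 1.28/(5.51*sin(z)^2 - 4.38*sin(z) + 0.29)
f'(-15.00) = -0.38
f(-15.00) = 0.23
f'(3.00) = -75.06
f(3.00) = -5.86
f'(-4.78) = -0.29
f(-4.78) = 0.91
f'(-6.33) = 24.35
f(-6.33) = 2.52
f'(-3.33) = -25.63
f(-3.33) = -3.80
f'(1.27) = -1.82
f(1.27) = 1.13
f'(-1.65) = -0.02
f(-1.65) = 0.13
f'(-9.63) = -19.15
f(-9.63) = -3.42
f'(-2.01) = -0.10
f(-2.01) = 0.15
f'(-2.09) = -0.13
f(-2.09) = 0.16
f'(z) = 1.28*(-11.02*sin(z)*cos(z) + 4.38*cos(z))/(5.51*sin(z)^2 - 4.38*sin(z) + 0.29)^2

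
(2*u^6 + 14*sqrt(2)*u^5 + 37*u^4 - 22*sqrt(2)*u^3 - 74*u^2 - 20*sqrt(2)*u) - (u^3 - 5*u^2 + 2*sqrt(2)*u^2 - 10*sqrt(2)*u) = 2*u^6 + 14*sqrt(2)*u^5 + 37*u^4 - 22*sqrt(2)*u^3 - u^3 - 69*u^2 - 2*sqrt(2)*u^2 - 10*sqrt(2)*u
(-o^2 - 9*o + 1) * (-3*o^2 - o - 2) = 3*o^4 + 28*o^3 + 8*o^2 + 17*o - 2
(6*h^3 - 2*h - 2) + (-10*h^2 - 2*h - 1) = 6*h^3 - 10*h^2 - 4*h - 3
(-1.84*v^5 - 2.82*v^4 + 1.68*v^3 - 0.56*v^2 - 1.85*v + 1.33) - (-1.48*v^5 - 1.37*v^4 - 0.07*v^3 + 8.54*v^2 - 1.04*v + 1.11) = -0.36*v^5 - 1.45*v^4 + 1.75*v^3 - 9.1*v^2 - 0.81*v + 0.22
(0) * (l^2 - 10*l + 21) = 0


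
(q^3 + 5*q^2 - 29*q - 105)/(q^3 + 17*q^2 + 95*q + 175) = (q^2 - 2*q - 15)/(q^2 + 10*q + 25)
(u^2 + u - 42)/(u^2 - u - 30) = (u + 7)/(u + 5)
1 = 1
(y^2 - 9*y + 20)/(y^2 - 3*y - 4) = (y - 5)/(y + 1)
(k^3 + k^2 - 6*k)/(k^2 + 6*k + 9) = k*(k - 2)/(k + 3)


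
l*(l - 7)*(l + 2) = l^3 - 5*l^2 - 14*l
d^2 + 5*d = d*(d + 5)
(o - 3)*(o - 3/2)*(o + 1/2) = o^3 - 4*o^2 + 9*o/4 + 9/4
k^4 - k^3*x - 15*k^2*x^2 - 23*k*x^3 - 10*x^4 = (k - 5*x)*(k + x)^2*(k + 2*x)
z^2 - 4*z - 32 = (z - 8)*(z + 4)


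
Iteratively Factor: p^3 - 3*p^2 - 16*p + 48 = (p - 3)*(p^2 - 16) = (p - 3)*(p + 4)*(p - 4)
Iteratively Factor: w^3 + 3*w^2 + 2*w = (w + 1)*(w^2 + 2*w) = (w + 1)*(w + 2)*(w)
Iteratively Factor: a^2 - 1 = (a + 1)*(a - 1)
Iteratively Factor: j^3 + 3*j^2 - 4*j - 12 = (j + 3)*(j^2 - 4) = (j - 2)*(j + 3)*(j + 2)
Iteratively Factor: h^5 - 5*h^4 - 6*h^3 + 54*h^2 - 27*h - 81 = (h + 3)*(h^4 - 8*h^3 + 18*h^2 - 27) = (h - 3)*(h + 3)*(h^3 - 5*h^2 + 3*h + 9) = (h - 3)*(h + 1)*(h + 3)*(h^2 - 6*h + 9) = (h - 3)^2*(h + 1)*(h + 3)*(h - 3)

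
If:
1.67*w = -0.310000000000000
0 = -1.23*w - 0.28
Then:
No Solution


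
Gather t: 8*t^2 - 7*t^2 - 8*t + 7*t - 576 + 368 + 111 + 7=t^2 - t - 90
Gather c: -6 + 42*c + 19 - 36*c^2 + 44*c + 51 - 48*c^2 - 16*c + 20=-84*c^2 + 70*c + 84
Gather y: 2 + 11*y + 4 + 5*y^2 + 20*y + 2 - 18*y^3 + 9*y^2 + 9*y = -18*y^3 + 14*y^2 + 40*y + 8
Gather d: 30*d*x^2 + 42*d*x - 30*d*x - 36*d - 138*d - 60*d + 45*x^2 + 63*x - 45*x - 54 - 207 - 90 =d*(30*x^2 + 12*x - 234) + 45*x^2 + 18*x - 351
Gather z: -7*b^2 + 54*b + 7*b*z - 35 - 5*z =-7*b^2 + 54*b + z*(7*b - 5) - 35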